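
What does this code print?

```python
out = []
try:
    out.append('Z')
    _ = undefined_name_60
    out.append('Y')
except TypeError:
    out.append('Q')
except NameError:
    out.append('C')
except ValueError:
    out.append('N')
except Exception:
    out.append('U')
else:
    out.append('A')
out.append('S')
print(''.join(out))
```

Execution trace: 'Z' (try body) → 'C' (except NameError) → 'S' (after the try/except). Output: ZCS

Answer: ZCS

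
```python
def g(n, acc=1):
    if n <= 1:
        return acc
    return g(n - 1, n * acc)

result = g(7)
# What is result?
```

Accumulator trace (n, acc): (7, 1) -> (6, 7) -> (5, 42) -> (4, 210) -> (3, 840) -> (2, 2520) -> (1, 5040) -> return 5040

Answer: 5040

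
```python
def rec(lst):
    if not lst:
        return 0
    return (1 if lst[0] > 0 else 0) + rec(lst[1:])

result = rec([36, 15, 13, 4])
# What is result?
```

Count of positive elements in [36, 15, 13, 4] = 4

Answer: 4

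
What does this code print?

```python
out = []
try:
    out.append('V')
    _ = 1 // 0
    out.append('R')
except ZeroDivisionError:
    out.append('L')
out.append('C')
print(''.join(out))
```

Execution trace: 'V' (try body) → 'L' (except ZeroDivisionError) → 'C' (after the try/except). Output: VLC

Answer: VLC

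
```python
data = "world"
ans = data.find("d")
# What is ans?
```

Trace:
`data = "world"` → data = 'world'
`ans = data.find("d")` → ans = 4
So ans = 4

Answer: 4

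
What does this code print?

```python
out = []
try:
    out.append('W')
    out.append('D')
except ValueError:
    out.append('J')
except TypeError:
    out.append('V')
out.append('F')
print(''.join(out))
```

Execution trace: 'W' (try body) → 'D' (try body, no exception) → 'F' (after the try/except). Output: WDF

Answer: WDF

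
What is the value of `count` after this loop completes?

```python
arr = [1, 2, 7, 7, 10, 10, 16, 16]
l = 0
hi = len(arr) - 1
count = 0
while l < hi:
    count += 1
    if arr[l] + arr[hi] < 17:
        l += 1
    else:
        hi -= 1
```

Steps to find pair summing to 17
`count` takes the values: 0 → 1 → 2 → 3 → 4 → 5 → 6 → 7

Answer: 7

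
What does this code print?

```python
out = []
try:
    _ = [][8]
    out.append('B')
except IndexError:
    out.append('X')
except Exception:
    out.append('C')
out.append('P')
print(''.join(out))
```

Execution trace: 'X' (except IndexError) → 'P' (after the try/except). Output: XP

Answer: XP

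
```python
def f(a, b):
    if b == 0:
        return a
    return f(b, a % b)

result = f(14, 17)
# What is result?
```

f(14, 17) -> f(17, 14) -> f(14, 3) -> f(3, 2) -> f(2, 1) -> f(1, 0) -> 1

Answer: 1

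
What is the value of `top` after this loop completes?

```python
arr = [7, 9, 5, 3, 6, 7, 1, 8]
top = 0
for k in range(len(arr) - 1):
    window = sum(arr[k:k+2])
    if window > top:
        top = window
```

Max sum of 2-element window in [7, 9, 5, 3, 6, 7, 1, 8]
`top` takes the values: 0 → 16

Answer: 16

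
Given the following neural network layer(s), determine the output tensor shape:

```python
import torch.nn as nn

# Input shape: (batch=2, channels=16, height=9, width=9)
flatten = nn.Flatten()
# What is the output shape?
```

Input: (2, 16, 9, 9) -> Output: (2, 1296)

Answer: (2, 1296)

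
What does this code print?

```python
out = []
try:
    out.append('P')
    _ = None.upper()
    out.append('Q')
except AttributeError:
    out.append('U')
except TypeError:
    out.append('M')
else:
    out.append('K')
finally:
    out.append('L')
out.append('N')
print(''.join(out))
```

Execution trace: 'P' (try body) → 'U' (except AttributeError) → 'L' (finally) → 'N' (after the try/except). Output: PULN

Answer: PULN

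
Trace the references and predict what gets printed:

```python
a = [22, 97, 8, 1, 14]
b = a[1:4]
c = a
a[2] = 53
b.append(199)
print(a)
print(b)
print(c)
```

Key concept: slice vs alias.
Step by step:
`a = [22, 97, 8, 1, 14]` → a = [22, 97, 8, 1, 14]
`b = a[1:4]` → b = [97, 8, 1]
`c = a` → c = [22, 97, 8, 1, 14] (same object as a)
`a[2] = 53` → a = [22, 97, 53, 1, 14] (same object as c); c = [22, 97, 53, 1, 14] (same object as a)
`b.append(199)` → b = [97, 8, 1, 199]
`print(a)` → prints [22, 97, 53, 1, 14]
`print(b)` → prints [97, 8, 1, 199]
`print(c)` → prints [22, 97, 53, 1, 14]

Answer:
[22, 97, 53, 1, 14]
[97, 8, 1, 199]
[22, 97, 53, 1, 14]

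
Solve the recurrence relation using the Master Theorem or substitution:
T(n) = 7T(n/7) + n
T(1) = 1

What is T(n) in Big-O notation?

By Master Theorem: a=7, b=7, f(n)=n. Since log_7(7) = 1 and f(n) = Θ(n^1), Case 2 applies. T(n) = O(n log n).

Answer: O(n log n)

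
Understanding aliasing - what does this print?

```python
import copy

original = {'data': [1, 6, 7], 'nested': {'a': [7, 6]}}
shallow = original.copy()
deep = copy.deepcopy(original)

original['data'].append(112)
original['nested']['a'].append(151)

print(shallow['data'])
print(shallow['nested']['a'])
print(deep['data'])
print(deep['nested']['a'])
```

Key concept: comparing shallow vs deep copy.
Step by step:
`original = {'data': [1, 6, 7], 'nested': {'a': [7, 6]}}` → original = {'data': [1, 6, 7], 'nested': {'a': [7, 6]}}
`shallow = original.copy()` → shallow = {'data': [1, 6, 7], 'nested': {'a': [7, 6]}}
`deep = copy.deepcopy(original)` → deep = {'data': [1, 6, 7], 'nested': {'a': [7, 6]}}
`original['data'].append(112)` → original = {'data': [1, 6, 7, 112], 'nested': {'a': [7, 6]}}; shallow = {'data': [1, 6, 7, 112], 'nested': {'a': [7, 6]}}
`original['nested']['a'].append(151)` → original = {'data': [1, 6, 7, 112], 'nested': {'a': [7, 6, 151]}}; shallow = {'data': [1, 6, 7, 112], 'nested': {'a': [7, 6, 151]}}
`print(shallow['data'])` → prints [1, 6, 7, 112]
`print(shallow['nested']['a'])` → prints [7, 6, 151]
`print(deep['data'])` → prints [1, 6, 7]
`print(deep['nested']['a'])` → prints [7, 6]

Answer:
[1, 6, 7, 112]
[7, 6, 151]
[1, 6, 7]
[7, 6]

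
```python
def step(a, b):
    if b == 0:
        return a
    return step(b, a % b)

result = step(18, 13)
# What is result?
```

step(18, 13) -> step(13, 5) -> step(5, 3) -> step(3, 2) -> step(2, 1) -> step(1, 0) -> 1

Answer: 1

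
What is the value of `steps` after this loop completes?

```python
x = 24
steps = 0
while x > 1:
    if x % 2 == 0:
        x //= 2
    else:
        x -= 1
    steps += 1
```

Steps to reduce 24 to 1
`steps` takes the values: 0 → 1 → 2 → 3 → 4 → 5

Answer: 5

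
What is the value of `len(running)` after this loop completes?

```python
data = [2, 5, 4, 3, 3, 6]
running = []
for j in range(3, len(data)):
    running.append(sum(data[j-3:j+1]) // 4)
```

Number of 4-element averages
`running` takes the values: [] → [3] → [3, 3] → [3, 3, 4]
So `len(running)` = 3

Answer: 3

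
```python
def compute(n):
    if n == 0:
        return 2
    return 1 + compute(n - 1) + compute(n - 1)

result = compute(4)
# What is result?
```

compute(n) = 1 + 2·compute(n-1), compute(0)=2. Closed form: (2+1)·2^4 - 1 = 47.

Answer: 47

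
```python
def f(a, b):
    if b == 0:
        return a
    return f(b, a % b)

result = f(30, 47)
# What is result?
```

f(30, 47) -> f(47, 30) -> f(30, 17) -> f(17, 13) -> f(13, 4) -> f(4, 1) -> f(1, 0) -> 1

Answer: 1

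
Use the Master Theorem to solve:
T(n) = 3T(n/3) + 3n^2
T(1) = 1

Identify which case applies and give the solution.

a=3, b=3, f(n)=3n^2. log_3(3) = 1. Since c=2 > 1 and the regularity condition holds (3(n/3)^2 = (3/3^2)n^2 with 3/3^2 < 1), Case 3 applies: T(n) = Θ(f(n)) = O(n^2).

Answer: O(n^2) - Case 3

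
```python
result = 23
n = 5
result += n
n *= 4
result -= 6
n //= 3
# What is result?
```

Trace:
`result = 23` → result = 23
`n = 5` → n = 5
`result += n` → result = 28
`n *= 4` → n = 20
`result -= 6` → result = 22
`n //= 3` → n = 6
So result = 22

Answer: 22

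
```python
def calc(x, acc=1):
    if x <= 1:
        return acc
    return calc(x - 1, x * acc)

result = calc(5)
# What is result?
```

Accumulator trace (n, acc): (5, 1) -> (4, 5) -> (3, 20) -> (2, 60) -> (1, 120) -> return 120

Answer: 120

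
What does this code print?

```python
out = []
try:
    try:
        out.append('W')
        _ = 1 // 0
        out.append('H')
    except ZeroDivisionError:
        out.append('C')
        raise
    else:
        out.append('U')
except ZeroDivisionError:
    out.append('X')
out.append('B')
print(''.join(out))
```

Execution trace: 'W' (inner try body) → 'C' (inner except ZeroDivisionError) → 'X' (outer except ZeroDivisionError) → 'B' (after the try/except). Output: WCXB

Answer: WCXB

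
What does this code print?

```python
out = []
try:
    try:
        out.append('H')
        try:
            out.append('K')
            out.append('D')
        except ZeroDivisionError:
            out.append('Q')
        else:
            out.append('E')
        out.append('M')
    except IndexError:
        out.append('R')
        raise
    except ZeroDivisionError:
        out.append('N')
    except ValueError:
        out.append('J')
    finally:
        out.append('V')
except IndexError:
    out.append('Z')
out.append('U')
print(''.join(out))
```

Execution trace: 'H' (try body) → 'K' (inner try body) → 'D' (inner try body, no exception) → 'E' (inner else) → 'M' (try body, no exception) → 'V' (finally) → 'U' (after the try/except). Output: HKDEMVU

Answer: HKDEMVU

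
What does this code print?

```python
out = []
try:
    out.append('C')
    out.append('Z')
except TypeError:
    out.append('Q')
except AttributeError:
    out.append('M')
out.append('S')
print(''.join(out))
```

Execution trace: 'C' (try body) → 'Z' (try body, no exception) → 'S' (after the try/except). Output: CZS

Answer: CZS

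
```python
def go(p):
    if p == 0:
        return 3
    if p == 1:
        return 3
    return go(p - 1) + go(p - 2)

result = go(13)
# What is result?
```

Build up from base cases: go(0)=3, go(1)=3, go(2)=6, go(3)=9, go(4)=15, go(5)=24, go(6)=39, ..., go(13)=1131

Answer: 1131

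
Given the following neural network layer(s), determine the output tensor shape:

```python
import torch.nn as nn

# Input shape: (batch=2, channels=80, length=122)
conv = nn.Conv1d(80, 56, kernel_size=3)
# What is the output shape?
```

Input: (2, 80, 122) -> Output: (2, 56, 120)

Answer: (2, 56, 120)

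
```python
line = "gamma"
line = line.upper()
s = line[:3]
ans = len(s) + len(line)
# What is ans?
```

Trace:
`line = "gamma"` → line = 'gamma'
`line = line.upper()` → line = 'GAMMA'
`s = line[:3]` → s = 'GAM'
`ans = len(s) + len(line)` → ans = 8
So ans = 8

Answer: 8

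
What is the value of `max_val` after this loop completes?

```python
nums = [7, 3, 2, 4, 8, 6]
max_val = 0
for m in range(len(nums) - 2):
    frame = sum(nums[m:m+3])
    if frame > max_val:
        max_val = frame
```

Max sum of 3-element window in [7, 3, 2, 4, 8, 6]
`max_val` takes the values: 0 → 12 → 14 → 18

Answer: 18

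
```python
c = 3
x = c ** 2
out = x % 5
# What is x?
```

Trace:
`c = 3` → c = 3
`x = c ** 2` → x = 9
`out = x % 5` → out = 4
So x = 9

Answer: 9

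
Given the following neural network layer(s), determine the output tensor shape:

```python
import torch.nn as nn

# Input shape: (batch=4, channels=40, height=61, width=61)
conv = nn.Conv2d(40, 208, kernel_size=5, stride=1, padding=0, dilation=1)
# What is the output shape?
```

Input: (4, 40, 61, 61) -> Output: (4, 208, 57, 57)

Answer: (4, 208, 57, 57)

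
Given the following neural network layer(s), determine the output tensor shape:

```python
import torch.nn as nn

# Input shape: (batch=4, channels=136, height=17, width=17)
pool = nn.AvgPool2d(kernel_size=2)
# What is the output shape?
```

Input: (4, 136, 17, 17) -> Output: (4, 136, 8, 8)

Answer: (4, 136, 8, 8)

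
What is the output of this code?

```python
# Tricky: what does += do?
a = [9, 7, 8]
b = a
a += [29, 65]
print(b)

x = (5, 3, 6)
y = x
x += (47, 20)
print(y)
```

Key concept: += behavior differs for mutable vs immutable.
Step by step:
`a = [9, 7, 8]` → a = [9, 7, 8]
`b = a` → b = [9, 7, 8] (same object as a)
`a += [29, 65]` → a = [9, 7, 8, 29, 65] (same object as b); b = [9, 7, 8, 29, 65] (same object as a)
`print(b)` → prints [9, 7, 8, 29, 65]
`x = (5, 3, 6)` → x = (5, 3, 6)
`y = x` → y = (5, 3, 6)
`x += (47, 20)` → x = (5, 3, 6, 47, 20)
`print(y)` → prints (5, 3, 6)

Answer:
[9, 7, 8, 29, 65]
(5, 3, 6)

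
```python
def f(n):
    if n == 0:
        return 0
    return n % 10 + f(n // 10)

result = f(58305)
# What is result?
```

Sum of digits of 58305: 5 + 0 + 3 + 8 + 5 = 21

Answer: 21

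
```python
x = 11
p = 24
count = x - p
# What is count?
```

Trace:
`x = 11` → x = 11
`p = 24` → p = 24
`count = x - p` → count = -13
So count = -13

Answer: -13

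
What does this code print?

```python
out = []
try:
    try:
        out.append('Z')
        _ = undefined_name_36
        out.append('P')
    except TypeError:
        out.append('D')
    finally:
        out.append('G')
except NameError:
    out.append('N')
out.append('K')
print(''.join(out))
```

Execution trace: 'Z' (try body) → 'G' (finally) → 'N' (outer except NameError) → 'K' (after the try/except). Output: ZGNK

Answer: ZGNK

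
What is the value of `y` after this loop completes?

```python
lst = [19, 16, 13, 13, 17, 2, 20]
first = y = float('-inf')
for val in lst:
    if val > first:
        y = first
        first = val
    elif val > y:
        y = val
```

Second largest (with repeats) in [19, 16, 13, 13, 17, 2, 20]
`y` takes the values: -inf → 16 → 17 → 19

Answer: 19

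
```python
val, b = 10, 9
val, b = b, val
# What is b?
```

Trace:
`val, b = 10, 9` → val = 10; b = 9
`val, b = b, val` → val = 9; b = 10
So b = 10

Answer: 10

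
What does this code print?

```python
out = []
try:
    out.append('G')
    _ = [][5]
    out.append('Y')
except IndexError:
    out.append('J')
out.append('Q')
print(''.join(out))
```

Execution trace: 'G' (try body) → 'J' (except IndexError) → 'Q' (after the try/except). Output: GJQ

Answer: GJQ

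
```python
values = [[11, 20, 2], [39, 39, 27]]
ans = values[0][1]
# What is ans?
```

Trace:
`values = [[11, 20, 2], [39, 39, 27]]` → values = [[11, 20, 2], [39, 39, 27]]
`ans = values[0][1]` → ans = 20
So ans = 20

Answer: 20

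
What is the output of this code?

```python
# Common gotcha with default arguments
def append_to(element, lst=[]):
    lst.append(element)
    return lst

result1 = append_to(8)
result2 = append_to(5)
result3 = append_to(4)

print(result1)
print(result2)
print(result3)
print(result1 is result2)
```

Key concept: mutable default argument gotcha.
Step by step:
`result1 = append_to(8)` → result1 = [8]
`result2 = append_to(5)` → result1 = [8, 5] (same object as result2); result2 = [8, 5] (same object as result1)
`result3 = append_to(4)` → result1 = [8, 5, 4] (same object as result2, result3); result2 = [8, 5, 4] (same object as result1, result3); result3 = [8, 5, 4] (same object as result1, result2)
`print(result1)` → prints [8, 5, 4]
`print(result2)` → prints [8, 5, 4]
`print(result3)` → prints [8, 5, 4]
`print(result1 is result2)` → prints True

Answer:
[8, 5, 4]
[8, 5, 4]
[8, 5, 4]
True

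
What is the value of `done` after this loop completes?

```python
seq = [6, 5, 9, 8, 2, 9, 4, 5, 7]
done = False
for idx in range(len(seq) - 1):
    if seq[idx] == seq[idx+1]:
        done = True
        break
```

Check consecutive duplicates in [6, 5, 9, 8, 2, 9, 4, 5, 7]
`done` takes the values: False

Answer: False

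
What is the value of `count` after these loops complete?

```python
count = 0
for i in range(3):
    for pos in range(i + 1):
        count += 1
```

Triangle: 1 + 2 + ... + 3
`count` takes the values: 0 → 1 → 2 → 3 → 4 → 5 → 6

Answer: 6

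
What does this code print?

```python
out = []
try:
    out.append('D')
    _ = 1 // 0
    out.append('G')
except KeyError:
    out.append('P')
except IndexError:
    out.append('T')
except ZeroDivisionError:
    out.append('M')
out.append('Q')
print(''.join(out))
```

Execution trace: 'D' (try body) → 'M' (except ZeroDivisionError) → 'Q' (after the try/except). Output: DMQ

Answer: DMQ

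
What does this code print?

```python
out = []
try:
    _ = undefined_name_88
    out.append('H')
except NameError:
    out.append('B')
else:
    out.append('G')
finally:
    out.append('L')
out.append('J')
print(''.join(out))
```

Execution trace: 'B' (except NameError) → 'L' (finally) → 'J' (after the try/except). Output: BLJ

Answer: BLJ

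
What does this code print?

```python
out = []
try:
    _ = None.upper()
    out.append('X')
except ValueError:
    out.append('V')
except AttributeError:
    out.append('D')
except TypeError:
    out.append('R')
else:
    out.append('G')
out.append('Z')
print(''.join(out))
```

Execution trace: 'D' (except AttributeError) → 'Z' (after the try/except). Output: DZ

Answer: DZ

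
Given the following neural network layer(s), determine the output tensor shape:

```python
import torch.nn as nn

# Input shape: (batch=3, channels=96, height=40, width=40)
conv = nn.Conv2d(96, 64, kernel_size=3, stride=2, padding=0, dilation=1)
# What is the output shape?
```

Input: (3, 96, 40, 40) -> Output: (3, 64, 19, 19)

Answer: (3, 64, 19, 19)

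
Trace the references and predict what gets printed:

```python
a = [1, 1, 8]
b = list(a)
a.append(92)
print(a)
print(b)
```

Key concept: list() constructor creates copy.
Step by step:
`a = [1, 1, 8]` → a = [1, 1, 8]
`b = list(a)` → b = [1, 1, 8]
`a.append(92)` → a = [1, 1, 8, 92]
`print(a)` → prints [1, 1, 8, 92]
`print(b)` → prints [1, 1, 8]

Answer:
[1, 1, 8, 92]
[1, 1, 8]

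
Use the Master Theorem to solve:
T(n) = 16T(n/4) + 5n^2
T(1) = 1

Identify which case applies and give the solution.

a=16, b=4, f(n)=5n^2. log_4(16) = 2. Since c=2 = 2, Case 2 applies: T(n) = Θ(n^log_b(a) · log n) = O(n^2 log n).

Answer: O(n^2 log n) - Case 2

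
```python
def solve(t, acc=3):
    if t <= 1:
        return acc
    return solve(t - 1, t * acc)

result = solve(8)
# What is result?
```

Accumulator trace (n, acc): (8, 3) -> (7, 24) -> (6, 168) -> (5, 1008) -> (4, 5040) -> (3, 20160) -> (2, 60480) -> (1, 120960) -> return 120960

Answer: 120960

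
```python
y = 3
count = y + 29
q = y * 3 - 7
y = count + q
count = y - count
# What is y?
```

Trace:
`y = 3` → y = 3
`count = y + 29` → count = 32
`q = y * 3 - 7` → q = 2
`y = count + q` → y = 34
`count = y - count` → count = 2
So y = 34

Answer: 34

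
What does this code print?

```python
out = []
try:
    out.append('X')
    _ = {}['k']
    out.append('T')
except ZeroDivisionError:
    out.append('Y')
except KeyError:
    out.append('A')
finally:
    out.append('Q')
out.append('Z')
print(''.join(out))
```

Execution trace: 'X' (try body) → 'A' (except KeyError) → 'Q' (finally) → 'Z' (after the try/except). Output: XAQZ

Answer: XAQZ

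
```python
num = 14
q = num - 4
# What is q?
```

Trace:
`num = 14` → num = 14
`q = num - 4` → q = 10
So q = 10

Answer: 10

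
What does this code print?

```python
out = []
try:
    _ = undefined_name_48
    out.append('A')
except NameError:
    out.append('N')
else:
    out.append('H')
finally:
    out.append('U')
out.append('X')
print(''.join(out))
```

Execution trace: 'N' (except NameError) → 'U' (finally) → 'X' (after the try/except). Output: NUX

Answer: NUX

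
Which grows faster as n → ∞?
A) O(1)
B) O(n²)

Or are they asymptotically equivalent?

O(1) vs O(n²): Higher order terms dominate.

Answer: B) O(n²) grows faster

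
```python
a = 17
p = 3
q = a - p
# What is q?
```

Trace:
`a = 17` → a = 17
`p = 3` → p = 3
`q = a - p` → q = 14
So q = 14

Answer: 14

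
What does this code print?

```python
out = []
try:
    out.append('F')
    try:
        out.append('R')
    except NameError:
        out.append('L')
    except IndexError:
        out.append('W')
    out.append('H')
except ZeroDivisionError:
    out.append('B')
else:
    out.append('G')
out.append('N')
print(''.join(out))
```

Execution trace: 'F' (try body) → 'R' (inner try body, no exception) → 'H' (try body, no exception) → 'G' (else) → 'N' (after the try/except). Output: FRHGN

Answer: FRHGN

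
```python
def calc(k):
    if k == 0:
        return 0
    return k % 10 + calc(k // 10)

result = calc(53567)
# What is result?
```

Sum of digits of 53567: 7 + 6 + 5 + 3 + 5 = 26

Answer: 26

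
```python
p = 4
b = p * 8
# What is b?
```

Trace:
`p = 4` → p = 4
`b = p * 8` → b = 32
So b = 32

Answer: 32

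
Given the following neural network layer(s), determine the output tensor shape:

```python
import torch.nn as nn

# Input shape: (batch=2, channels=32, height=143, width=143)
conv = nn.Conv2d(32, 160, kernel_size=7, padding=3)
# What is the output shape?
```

Input: (2, 32, 143, 143) -> Output: (2, 160, 143, 143)

Answer: (2, 160, 143, 143)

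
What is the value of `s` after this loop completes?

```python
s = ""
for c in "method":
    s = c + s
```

Reverse 'method'
`s` takes the values: "" → "m" → "em" → "tem" → "htem" → "ohtem" → "dohtem"

Answer: "dohtem"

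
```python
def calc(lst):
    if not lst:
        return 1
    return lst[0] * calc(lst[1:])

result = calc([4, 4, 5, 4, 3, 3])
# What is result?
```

Product over [4, 4, 5, 4, 3, 3] = 4 * 4 * 5 * 4 * 3 * 3 = 2880

Answer: 2880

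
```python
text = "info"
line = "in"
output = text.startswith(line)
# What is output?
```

Trace:
`text = "info"` → text = 'info'
`line = "in"` → line = 'in'
`output = text.startswith(line)` → output = True
So output = True

Answer: True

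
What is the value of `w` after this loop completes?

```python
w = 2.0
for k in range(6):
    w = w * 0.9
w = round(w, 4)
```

Exponential decay: 2.0 * 0.9^6
`w` takes the values: 2.0 → 1.8 → 1.62 → 1.458 → 1.3122 → 1.18098 → 1.062882 → 1.0629

Answer: 1.0629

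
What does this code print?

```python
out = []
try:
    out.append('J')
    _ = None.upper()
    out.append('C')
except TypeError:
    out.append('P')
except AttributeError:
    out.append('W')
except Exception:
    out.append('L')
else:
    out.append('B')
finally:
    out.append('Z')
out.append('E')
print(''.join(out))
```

Execution trace: 'J' (try body) → 'W' (except AttributeError) → 'Z' (finally) → 'E' (after the try/except). Output: JWZE

Answer: JWZE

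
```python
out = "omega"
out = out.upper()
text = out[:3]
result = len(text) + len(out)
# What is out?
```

Trace:
`out = "omega"` → out = 'omega'
`out = out.upper()` → out = 'OMEGA'
`text = out[:3]` → text = 'OME'
`result = len(text) + len(out)` → result = 8
So out = 'OMEGA'

Answer: 'OMEGA'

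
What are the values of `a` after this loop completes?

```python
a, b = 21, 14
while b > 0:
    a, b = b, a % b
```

GCD of 21 and 14
`a` takes the values: 21 → 14 → 7

Answer: 7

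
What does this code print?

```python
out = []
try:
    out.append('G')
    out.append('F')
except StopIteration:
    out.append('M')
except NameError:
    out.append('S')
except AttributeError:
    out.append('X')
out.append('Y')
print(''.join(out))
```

Execution trace: 'G' (try body) → 'F' (try body, no exception) → 'Y' (after the try/except). Output: GFY

Answer: GFY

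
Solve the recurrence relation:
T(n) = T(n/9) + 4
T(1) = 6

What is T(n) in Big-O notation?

Each step divides n by 9 and adds 4. After log_9(n) steps we reach T(1)=6. So T(n) = 4·log_9(n) + 6 = O(log n).

Answer: O(log n)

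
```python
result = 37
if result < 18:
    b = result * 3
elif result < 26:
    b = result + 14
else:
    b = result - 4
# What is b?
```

Trace:
`result = 37` → result = 37
`if result < 18: ...` → result < 18 is False, result < 26 is False, take else branch → b = 33
So b = 33

Answer: 33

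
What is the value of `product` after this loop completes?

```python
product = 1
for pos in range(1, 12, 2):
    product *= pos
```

Product of 1, 3, 5, ... up to 11
`product` takes the values: 1 → 3 → 15 → 105 → 945 → 10395

Answer: 10395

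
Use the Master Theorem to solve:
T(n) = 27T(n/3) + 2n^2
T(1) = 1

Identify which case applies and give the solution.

a=27, b=3, f(n)=2n^2. log_3(27) = 3. Since c=2 < 3, Case 1 applies: T(n) = Θ(n^log_b(a)) = O(n^3).

Answer: O(n^3) - Case 1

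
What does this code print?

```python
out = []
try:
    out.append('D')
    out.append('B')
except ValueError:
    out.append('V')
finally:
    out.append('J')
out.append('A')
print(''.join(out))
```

Execution trace: 'D' (try body) → 'B' (try body, no exception) → 'J' (finally) → 'A' (after the try/except). Output: DBJA

Answer: DBJA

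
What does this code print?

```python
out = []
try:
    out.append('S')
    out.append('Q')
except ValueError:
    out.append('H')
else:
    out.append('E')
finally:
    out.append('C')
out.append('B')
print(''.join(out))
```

Execution trace: 'S' (try body) → 'Q' (try body, no exception) → 'E' (else) → 'C' (finally) → 'B' (after the try/except). Output: SQECB

Answer: SQECB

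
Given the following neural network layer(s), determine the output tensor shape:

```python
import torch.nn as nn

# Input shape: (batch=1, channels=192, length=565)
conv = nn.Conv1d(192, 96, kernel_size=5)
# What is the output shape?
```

Input: (1, 192, 565) -> Output: (1, 96, 561)

Answer: (1, 96, 561)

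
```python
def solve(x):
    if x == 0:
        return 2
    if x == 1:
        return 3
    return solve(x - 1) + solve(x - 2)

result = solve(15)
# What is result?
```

Build up from base cases: solve(0)=2, solve(1)=3, solve(2)=5, solve(3)=8, solve(4)=13, solve(5)=21, solve(6)=34, ..., solve(15)=2584

Answer: 2584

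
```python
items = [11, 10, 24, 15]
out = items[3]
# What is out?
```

Trace:
`items = [11, 10, 24, 15]` → items = [11, 10, 24, 15]
`out = items[3]` → out = 15
So out = 15

Answer: 15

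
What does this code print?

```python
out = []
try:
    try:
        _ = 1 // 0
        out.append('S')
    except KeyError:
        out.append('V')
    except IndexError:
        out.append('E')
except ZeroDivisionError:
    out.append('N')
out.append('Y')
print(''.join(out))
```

Execution trace: 'N' (outer except ZeroDivisionError) → 'Y' (after the try/except). Output: NY

Answer: NY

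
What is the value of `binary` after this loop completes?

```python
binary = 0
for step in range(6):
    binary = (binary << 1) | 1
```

Build 6 consecutive 1-bits: 0b111111
`binary` takes the values: 0 → 1 → 3 → 7 → 15 → 31 → 63

Answer: 63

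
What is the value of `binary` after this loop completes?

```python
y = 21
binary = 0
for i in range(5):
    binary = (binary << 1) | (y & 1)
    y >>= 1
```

Reverse lowest 5 bits of 21
`binary` takes the values: 0 → 1 → 2 → 5 → 10 → 21

Answer: 21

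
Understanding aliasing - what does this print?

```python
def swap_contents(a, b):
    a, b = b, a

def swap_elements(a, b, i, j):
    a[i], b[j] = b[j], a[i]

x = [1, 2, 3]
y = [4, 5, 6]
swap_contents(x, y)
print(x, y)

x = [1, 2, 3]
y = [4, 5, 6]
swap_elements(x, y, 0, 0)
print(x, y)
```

Key concept: parameter rebinding vs mutation.
Step by step:
`x = [1, 2, 3]` → x = [1, 2, 3]
`y = [4, 5, 6]` → y = [4, 5, 6]
`swap_contents(x, y)` → no visible change to tracked variables
`print(x, y)` → prints [1, 2, 3] [4, 5, 6]
`x = [1, 2, 3]` → x = [1, 2, 3]
`y = [4, 5, 6]` → y = [4, 5, 6]
`swap_elements(x, y, 0, 0)` → x = [4, 2, 3]; y = [1, 5, 6]
`print(x, y)` → prints [4, 2, 3] [1, 5, 6]

Answer:
[1, 2, 3] [4, 5, 6]
[4, 2, 3] [1, 5, 6]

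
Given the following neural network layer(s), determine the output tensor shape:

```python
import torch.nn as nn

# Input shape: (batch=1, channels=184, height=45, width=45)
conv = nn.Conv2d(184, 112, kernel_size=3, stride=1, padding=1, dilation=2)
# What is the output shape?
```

Input: (1, 184, 45, 45) -> Output: (1, 112, 43, 43)

Answer: (1, 112, 43, 43)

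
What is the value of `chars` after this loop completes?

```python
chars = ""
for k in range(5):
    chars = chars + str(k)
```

Concatenate digits 0 to 4
`chars` takes the values: "" → "0" → "01" → "012" → "0123" → "01234"

Answer: "01234"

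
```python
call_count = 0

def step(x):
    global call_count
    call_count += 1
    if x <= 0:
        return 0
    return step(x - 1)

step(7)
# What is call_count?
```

Linear recursion stepping by 1: 8 calls from x=7 down to ≤0.

Answer: 8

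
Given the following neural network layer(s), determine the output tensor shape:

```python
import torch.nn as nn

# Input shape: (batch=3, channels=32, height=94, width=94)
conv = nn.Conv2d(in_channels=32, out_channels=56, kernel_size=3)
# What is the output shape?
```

Input: (3, 32, 94, 94) -> Output: (3, 56, 92, 92)

Answer: (3, 56, 92, 92)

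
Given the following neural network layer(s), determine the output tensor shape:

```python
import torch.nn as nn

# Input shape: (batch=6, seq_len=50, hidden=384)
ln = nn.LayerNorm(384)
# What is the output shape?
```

Input: (6, 50, 384) -> Output: (6, 50, 384)

Answer: (6, 50, 384)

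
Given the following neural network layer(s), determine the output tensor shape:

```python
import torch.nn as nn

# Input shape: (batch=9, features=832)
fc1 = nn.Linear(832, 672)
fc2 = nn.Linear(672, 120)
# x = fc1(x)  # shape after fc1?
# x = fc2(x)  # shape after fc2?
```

Input: (9, 832) -> after fc1: (9, 672) -> Output: (9, 120)

Answer: (9, 120)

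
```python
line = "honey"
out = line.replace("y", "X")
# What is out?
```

Trace:
`line = "honey"` → line = 'honey'
`out = line.replace("y", "X")` → out = 'honeX'
So out = 'honeX'

Answer: 'honeX'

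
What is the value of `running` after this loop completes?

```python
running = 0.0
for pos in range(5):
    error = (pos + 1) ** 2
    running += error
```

Sum of squared losses 1² + 2² + ... + 5²
`running` takes the values: 0.0 → 1.0 → 5.0 → 14.0 → 30.0 → 55.0

Answer: 55.0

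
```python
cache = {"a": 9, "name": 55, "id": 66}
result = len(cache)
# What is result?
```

Trace:
`cache = {"a": 9, "name": 55, "id": 66}` → cache = {'a': 9, 'name': 55, 'id': 66}
`result = len(cache)` → result = 3
So result = 3

Answer: 3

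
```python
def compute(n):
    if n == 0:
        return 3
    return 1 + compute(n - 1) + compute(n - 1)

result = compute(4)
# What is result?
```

compute(n) = 1 + 2·compute(n-1), compute(0)=3. Closed form: (3+1)·2^4 - 1 = 63.

Answer: 63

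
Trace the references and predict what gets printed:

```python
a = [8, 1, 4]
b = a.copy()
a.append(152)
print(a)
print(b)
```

Key concept: list.copy() creates independent copy.
Step by step:
`a = [8, 1, 4]` → a = [8, 1, 4]
`b = a.copy()` → b = [8, 1, 4]
`a.append(152)` → a = [8, 1, 4, 152]
`print(a)` → prints [8, 1, 4, 152]
`print(b)` → prints [8, 1, 4]

Answer:
[8, 1, 4, 152]
[8, 1, 4]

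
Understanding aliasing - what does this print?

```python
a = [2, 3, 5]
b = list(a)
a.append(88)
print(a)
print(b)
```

Key concept: list() constructor creates copy.
Step by step:
`a = [2, 3, 5]` → a = [2, 3, 5]
`b = list(a)` → b = [2, 3, 5]
`a.append(88)` → a = [2, 3, 5, 88]
`print(a)` → prints [2, 3, 5, 88]
`print(b)` → prints [2, 3, 5]

Answer:
[2, 3, 5, 88]
[2, 3, 5]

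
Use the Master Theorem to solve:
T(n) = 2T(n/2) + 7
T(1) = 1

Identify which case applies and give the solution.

a=2, b=2, f(n)=7. log_2(2) = 1. Since c=0 < 1, Case 1 applies: T(n) = Θ(n^log_b(a)) = O(n).

Answer: O(n) - Case 1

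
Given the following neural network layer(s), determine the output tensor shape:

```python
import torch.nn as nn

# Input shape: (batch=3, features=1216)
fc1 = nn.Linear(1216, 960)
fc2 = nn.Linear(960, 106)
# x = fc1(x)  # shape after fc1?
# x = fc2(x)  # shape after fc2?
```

Input: (3, 1216) -> after fc1: (3, 960) -> Output: (3, 106)

Answer: (3, 106)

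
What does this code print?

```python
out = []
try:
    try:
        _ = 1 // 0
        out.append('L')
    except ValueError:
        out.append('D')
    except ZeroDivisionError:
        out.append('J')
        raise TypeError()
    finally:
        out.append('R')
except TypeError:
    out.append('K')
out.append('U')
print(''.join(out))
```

Execution trace: 'J' (inner except ZeroDivisionError) → 'R' (inner finally) → 'K' (outer except TypeError) → 'U' (after the try/except). Output: JRKU

Answer: JRKU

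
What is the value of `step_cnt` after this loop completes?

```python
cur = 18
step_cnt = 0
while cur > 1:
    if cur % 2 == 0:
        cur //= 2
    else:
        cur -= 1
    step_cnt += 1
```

Steps to reduce 18 to 1
`step_cnt` takes the values: 0 → 1 → 2 → 3 → 4 → 5

Answer: 5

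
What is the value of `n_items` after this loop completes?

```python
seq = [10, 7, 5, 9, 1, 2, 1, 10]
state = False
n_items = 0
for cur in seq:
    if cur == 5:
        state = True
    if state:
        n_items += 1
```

Count elements after first 5 in [10, 7, 5, 9, 1, 2, 1, 10]
`n_items` takes the values: 0 → 1 → 2 → 3 → 4 → 5 → 6

Answer: 6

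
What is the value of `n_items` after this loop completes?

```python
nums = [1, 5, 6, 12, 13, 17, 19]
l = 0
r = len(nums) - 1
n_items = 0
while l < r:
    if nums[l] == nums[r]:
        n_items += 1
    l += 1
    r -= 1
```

Count matching pairs from ends
`n_items` takes the values: 0

Answer: 0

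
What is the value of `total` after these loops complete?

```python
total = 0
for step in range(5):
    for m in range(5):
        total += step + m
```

Sum of all step+m for step,m in 5x5
`total` takes the values: 0 → 1 → 3 → 6 → 10 → 11 → 13 → 16 → 20 → 25 → 27 → 30 → 34 → 39 → 45 → 48 → 52 → 57 → 63 → 70 → 74 → 79 → 85 → 92 → 100

Answer: 100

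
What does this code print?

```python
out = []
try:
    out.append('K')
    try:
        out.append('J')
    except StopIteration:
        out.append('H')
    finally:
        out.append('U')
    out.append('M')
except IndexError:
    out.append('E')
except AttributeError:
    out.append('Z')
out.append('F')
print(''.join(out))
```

Execution trace: 'K' (try body) → 'J' (inner try body, no exception) → 'U' (inner finally) → 'M' (try body, no exception) → 'F' (after the try/except). Output: KJUMF

Answer: KJUMF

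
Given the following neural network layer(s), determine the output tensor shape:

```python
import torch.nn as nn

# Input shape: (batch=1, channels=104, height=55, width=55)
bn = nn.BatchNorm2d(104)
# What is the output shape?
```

Input: (1, 104, 55, 55) -> Output: (1, 104, 55, 55)

Answer: (1, 104, 55, 55)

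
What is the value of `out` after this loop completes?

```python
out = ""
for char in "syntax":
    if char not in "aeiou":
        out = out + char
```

Remove vowels from 'syntax'
`out` takes the values: "" → "s" → "sy" → "syn" → "synt" → "syntx"

Answer: "syntx"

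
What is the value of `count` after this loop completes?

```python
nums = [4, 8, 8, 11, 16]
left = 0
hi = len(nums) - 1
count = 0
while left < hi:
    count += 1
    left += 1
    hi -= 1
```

Iterations until pointers meet (list length 5)
`count` takes the values: 0 → 1 → 2

Answer: 2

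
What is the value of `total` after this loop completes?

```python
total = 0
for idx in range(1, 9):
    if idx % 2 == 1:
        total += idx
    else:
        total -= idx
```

Add odd, subtract even
`total` takes the values: 0 → 1 → -1 → 2 → -2 → 3 → -3 → 4 → -4

Answer: -4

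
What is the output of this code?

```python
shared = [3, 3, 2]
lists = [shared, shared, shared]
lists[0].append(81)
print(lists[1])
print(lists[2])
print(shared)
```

Key concept: list of same reference.
Step by step:
`shared = [3, 3, 2]` → shared = [3, 3, 2]
`lists = [shared, shared, shared]` → lists = [[3, 3, 2], [3, 3, 2], [3, 3, 2]]
`lists[0].append(81)` → shared = [3, 3, 2, 81]; lists = [[3, 3, 2, 81], [3, 3, 2, 81], [3, 3, 2, 81]]
`print(lists[1])` → prints [3, 3, 2, 81]
`print(lists[2])` → prints [3, 3, 2, 81]
`print(shared)` → prints [3, 3, 2, 81]

Answer:
[3, 3, 2, 81]
[3, 3, 2, 81]
[3, 3, 2, 81]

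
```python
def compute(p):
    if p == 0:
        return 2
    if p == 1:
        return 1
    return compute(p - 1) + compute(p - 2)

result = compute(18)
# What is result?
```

Build up from base cases: compute(0)=2, compute(1)=1, compute(2)=3, compute(3)=4, compute(4)=7, compute(5)=11, compute(6)=18, ..., compute(18)=5778

Answer: 5778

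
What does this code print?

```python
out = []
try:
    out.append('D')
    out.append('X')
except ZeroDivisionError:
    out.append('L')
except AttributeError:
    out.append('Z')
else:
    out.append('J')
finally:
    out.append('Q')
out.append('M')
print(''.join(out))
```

Execution trace: 'D' (try body) → 'X' (try body, no exception) → 'J' (else) → 'Q' (finally) → 'M' (after the try/except). Output: DXJQM

Answer: DXJQM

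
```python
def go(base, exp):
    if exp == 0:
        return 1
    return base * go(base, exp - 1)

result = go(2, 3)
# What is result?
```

go(2, 3) = 2 * 2 * 2 = 8

Answer: 8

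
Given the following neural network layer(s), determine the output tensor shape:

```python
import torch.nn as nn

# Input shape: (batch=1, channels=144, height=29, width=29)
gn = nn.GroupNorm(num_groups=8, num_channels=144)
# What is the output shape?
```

Input: (1, 144, 29, 29) -> Output: (1, 144, 29, 29)

Answer: (1, 144, 29, 29)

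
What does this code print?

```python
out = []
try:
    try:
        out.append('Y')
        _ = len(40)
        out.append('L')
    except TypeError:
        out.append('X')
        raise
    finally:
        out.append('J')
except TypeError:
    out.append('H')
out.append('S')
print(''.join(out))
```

Execution trace: 'Y' (try body) → 'X' (except TypeError) → 'J' (finally) → 'H' (outer except TypeError) → 'S' (after the try/except). Output: YXJHS

Answer: YXJHS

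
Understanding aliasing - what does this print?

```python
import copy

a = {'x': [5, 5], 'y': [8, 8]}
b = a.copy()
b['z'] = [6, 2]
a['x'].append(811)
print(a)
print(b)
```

Key concept: shallow copy of dict with mutable values.
Step by step:
`a = {'x': [5, 5], 'y': [8, 8]}` → a = {'x': [5, 5], 'y': [8, 8]}
`b = a.copy()` → b = {'x': [5, 5], 'y': [8, 8]}
`b['z'] = [6, 2]` → b = {'x': [5, 5], 'y': [8, 8], 'z': [6, 2]}
`a['x'].append(811)` → a = {'x': [5, 5, 811], 'y': [8, 8]}; b = {'x': [5, 5, 811], 'y': [8, 8], 'z': [6, 2]}
`print(a)` → prints {'x': [5, 5, 811], 'y': [8, 8]}
`print(b)` → prints {'x': [5, 5, 811], 'y': [8, 8], 'z': [6, 2]}

Answer:
{'x': [5, 5, 811], 'y': [8, 8]}
{'x': [5, 5, 811], 'y': [8, 8], 'z': [6, 2]}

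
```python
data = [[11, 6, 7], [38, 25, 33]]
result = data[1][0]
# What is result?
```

Trace:
`data = [[11, 6, 7], [38, 25, 33]]` → data = [[11, 6, 7], [38, 25, 33]]
`result = data[1][0]` → result = 38
So result = 38

Answer: 38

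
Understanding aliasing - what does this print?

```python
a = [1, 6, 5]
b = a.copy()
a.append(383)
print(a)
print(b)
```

Key concept: list.copy() creates independent copy.
Step by step:
`a = [1, 6, 5]` → a = [1, 6, 5]
`b = a.copy()` → b = [1, 6, 5]
`a.append(383)` → a = [1, 6, 5, 383]
`print(a)` → prints [1, 6, 5, 383]
`print(b)` → prints [1, 6, 5]

Answer:
[1, 6, 5, 383]
[1, 6, 5]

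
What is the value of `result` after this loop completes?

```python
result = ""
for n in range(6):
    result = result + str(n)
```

Concatenate digits 0 to 5
`result` takes the values: "" → "0" → "01" → "012" → "0123" → "01234" → "012345"

Answer: "012345"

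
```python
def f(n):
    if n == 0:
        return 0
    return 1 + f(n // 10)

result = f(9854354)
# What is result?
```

Count of digits of 9854354: 7

Answer: 7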